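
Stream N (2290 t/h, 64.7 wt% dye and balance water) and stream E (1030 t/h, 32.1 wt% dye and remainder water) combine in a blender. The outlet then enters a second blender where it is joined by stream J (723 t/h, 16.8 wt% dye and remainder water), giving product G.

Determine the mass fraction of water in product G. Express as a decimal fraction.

Overall, product flow = 4043 t/h.
water in = 2290×0.353 + 1030×0.679 + 723×0.832 = 2109.3 t/h.
water fraction in G = 0.5217.

0.5217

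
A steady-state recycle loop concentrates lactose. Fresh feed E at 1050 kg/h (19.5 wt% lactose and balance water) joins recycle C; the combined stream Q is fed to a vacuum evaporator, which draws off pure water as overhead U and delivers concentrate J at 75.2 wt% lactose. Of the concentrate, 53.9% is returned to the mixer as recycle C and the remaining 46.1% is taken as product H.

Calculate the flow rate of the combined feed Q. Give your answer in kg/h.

Overall lactose balance (none leaves overhead): lactose in fresh feed = lactose in product, i.e. 1050×0.195 = (1−0.539)·J·0.752.
J = 204.75/(0.752×0.461) = 590.62 kg/h.
Recycle C = 0.539×590.62 = 318.34 kg/h.
Combined feed Q = 1050 + 318.34 = 1368.3 kg/h.

1368 kg/h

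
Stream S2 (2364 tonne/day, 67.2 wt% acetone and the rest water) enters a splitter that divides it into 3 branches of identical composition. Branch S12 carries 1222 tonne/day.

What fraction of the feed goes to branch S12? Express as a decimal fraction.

Fraction to S12 = 1222/2364 = 0.5169.

0.517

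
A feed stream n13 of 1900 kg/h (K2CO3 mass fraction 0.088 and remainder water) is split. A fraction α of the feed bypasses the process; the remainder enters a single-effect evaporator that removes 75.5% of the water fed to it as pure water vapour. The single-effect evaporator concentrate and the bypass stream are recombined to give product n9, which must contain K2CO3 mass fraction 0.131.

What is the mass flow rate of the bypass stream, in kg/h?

All 1900×0.088 = 167.2 kg/h of K2CO3 reaches n9, so n9 = 167.2/0.131 = 1276.3 kg/h and vapour = 623.66 kg/h.
The evaporator receives (1−α)·1900 of feed at 0.912 water and removes 0.755 of that water:
0.755×0.912×(1−α)×1900 = 623.66
(1−α) = 623.66/1308.3 = 0.4767;  α = 0.5233.
Bypass flow = 0.5233×1900 = 994.25 kg/h.

994.2 kg/h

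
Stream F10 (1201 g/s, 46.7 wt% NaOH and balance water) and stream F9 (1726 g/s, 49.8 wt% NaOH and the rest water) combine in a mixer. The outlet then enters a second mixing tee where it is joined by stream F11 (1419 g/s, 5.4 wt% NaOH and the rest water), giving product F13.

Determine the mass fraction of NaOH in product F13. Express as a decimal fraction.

0.3445

Overall, product flow = 4346 g/s.
NaOH in = 1201×0.467 + 1726×0.498 + 1419×0.054 = 1497 g/s.
NaOH fraction in F13 = 0.3445.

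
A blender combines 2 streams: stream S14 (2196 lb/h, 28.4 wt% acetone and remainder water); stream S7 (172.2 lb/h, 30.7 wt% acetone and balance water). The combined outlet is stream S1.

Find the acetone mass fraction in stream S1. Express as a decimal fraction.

0.286

Total flow out = 2196 + 172.2 = 2368.2 lb/h.
acetone in = 2196×0.284 + 172.2×0.307 = 676.53 lb/h.
acetone mass fraction in S1 = 676.53/2368.2 = 0.286.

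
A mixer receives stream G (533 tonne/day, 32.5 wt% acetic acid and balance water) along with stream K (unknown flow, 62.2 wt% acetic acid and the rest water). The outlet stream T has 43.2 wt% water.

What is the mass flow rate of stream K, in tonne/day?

2399 tonne/day

Let K be the unknown flow. Total out = 533 + K.
water balance: 359.78 + 0.378·K = 0.432·(533 + K)
(0.378 − 0.432)·K = 0.432×533 − 359.78 = -129.52
K = -129.52 / -0.054 = 2398.5 tonne/day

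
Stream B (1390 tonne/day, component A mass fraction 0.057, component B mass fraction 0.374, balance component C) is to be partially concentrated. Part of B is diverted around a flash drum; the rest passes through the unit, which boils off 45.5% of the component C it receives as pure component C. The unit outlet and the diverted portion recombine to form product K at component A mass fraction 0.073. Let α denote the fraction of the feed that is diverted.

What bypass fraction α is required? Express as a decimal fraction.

0.153

All 1390×0.057 = 79.23 tonne/day of component A reaches K, so K = 79.23/0.073 = 1085.3 tonne/day and vapour = 304.66 tonne/day.
The evaporator receives (1−α)·1390 of feed at 0.569 component C and removes 0.455 of that component C:
0.455×0.569×(1−α)×1390 = 304.66
(1−α) = 304.66/359.86 = 0.8466;  α = 0.1534.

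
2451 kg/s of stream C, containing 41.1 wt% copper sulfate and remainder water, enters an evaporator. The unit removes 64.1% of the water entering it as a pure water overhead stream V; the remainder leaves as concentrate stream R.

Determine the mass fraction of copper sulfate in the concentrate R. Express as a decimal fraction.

copper sulfate is not removed: 2451×0.411 = 1007.4 kg/s of copper sulfate enters R.
water entering = 2451×0.589 = 1443.6 kg/s; overhead removed = 0.641×1443.6 = 925.37 kg/s.
Concentrate = 2451 − 925.37 = 1525.6 kg/s.
Mass fraction = 1007.4/1525.6 = 0.6603.

0.6603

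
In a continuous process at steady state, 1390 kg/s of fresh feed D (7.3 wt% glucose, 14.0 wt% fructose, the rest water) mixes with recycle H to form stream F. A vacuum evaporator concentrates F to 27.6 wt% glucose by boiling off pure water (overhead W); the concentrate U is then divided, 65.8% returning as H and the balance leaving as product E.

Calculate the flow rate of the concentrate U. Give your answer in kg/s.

1075 kg/s

Overall glucose balance (none leaves overhead): glucose in fresh feed = glucose in product, i.e. 1390×0.073 = (1−0.658)·U·0.276.
U = 101.47/(0.276×0.342) = 1075 kg/s.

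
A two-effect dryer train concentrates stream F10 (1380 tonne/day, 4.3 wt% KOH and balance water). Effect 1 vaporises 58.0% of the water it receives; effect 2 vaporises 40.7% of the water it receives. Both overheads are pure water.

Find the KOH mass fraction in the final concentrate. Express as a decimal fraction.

0.153

water in feed = 1380×0.957 = 1320.7 tonne/day.
After stage 1: water left = (1−0.580)×1320.7 = 554.68; stream total = 614.02 tonne/day.
After stage 2: water left = (1−0.407)×554.68 = 328.92; final concentrate = 388.26 tonne/day.
KOH fraction = 59.34/388.26 = 0.153.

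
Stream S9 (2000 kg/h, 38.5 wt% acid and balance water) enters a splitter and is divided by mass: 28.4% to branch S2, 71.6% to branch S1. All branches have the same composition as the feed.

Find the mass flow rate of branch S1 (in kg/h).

Branch S1 flow = 0.716×2000 = 1432 kg/h.

1432 kg/h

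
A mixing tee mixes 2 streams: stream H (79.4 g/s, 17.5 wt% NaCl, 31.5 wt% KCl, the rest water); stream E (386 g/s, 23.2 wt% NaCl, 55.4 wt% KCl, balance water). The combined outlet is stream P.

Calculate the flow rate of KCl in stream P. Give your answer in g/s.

KCl out = KCl in = 79.4×0.315 + 386×0.554 = 238.86 g/s.

238.9 g/s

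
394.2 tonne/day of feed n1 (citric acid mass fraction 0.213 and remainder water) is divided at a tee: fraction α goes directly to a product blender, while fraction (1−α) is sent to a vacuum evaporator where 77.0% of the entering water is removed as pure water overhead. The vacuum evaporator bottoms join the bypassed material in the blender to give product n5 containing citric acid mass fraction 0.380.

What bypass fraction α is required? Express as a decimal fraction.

0.275

All 394.2×0.213 = 83.965 tonne/day of citric acid reaches n5, so n5 = 83.965/0.380 = 220.96 tonne/day and vapour = 173.24 tonne/day.
The evaporator receives (1−α)·394.2 of feed at 0.787 water and removes 0.770 of that water:
0.770×0.787×(1−α)×394.2 = 173.24
(1−α) = 173.24/238.88 = 0.7252;  α = 0.2748.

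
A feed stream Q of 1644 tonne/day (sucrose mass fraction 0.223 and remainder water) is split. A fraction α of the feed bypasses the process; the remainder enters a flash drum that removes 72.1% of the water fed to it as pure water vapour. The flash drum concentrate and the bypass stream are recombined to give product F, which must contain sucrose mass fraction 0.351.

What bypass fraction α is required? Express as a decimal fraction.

All 1644×0.223 = 366.61 tonne/day of sucrose reaches F, so F = 366.61/0.351 = 1044.5 tonne/day and vapour = 599.52 tonne/day.
The evaporator receives (1−α)·1644 of feed at 0.777 water and removes 0.721 of that water:
0.721×0.777×(1−α)×1644 = 599.52
(1−α) = 599.52/921 = 0.6509;  α = 0.3491.

0.349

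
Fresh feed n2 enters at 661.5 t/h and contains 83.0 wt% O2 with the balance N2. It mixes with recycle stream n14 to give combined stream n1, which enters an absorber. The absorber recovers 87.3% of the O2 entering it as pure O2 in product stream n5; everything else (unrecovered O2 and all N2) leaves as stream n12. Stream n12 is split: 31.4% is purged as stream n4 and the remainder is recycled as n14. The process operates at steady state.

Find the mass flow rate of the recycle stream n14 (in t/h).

N2 enters only via n2 and leaves only via the purge: 661.5×0.170 = 0.314×(N2 in n12), and the absorber passes all N2, so N2 in n1 = N2 in n12 = 358.14 t/h.
O2 in n1: m_A = 661.5×0.830 + (1−0.314)·(1−0.873)·m_A, so m_A = 549.04/0.9129 = 601.44 t/h.
n12 = (1−0.873)×601.44 + 358.14 = 434.52 t/h.
Recycle n14 = (1−0.314)×434.52 = 298.08 t/h.

298.1 t/h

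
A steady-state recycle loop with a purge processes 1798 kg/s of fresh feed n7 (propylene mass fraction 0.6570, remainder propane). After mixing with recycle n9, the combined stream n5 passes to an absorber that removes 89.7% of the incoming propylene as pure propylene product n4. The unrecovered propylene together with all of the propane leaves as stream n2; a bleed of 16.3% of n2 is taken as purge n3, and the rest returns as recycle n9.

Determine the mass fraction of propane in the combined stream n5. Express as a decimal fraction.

propane enters only via n7 and leaves only via the purge: 1798×0.343 = 0.163×(propane in n2), and the absorber passes all propane, so propane in n5 = propane in n2 = 3783.5 kg/s.
propylene in n5: m_A = 1798×0.657 + (1−0.163)·(1−0.897)·m_A, so m_A = 1181.3/0.9138 = 1292.7 kg/s.
n5 = 1292.7 + 3783.5 = 5076.3 kg/s.
propane fraction in n5 = 3783.5/5076.3 = 0.7453.

0.7453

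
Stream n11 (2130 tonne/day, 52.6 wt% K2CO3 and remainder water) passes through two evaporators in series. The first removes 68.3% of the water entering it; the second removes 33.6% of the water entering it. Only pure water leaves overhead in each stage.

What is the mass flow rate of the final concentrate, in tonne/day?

1333 tonne/day

water in feed = 2130×0.474 = 1009.6 tonne/day.
After stage 1: water left = (1−0.683)×1009.6 = 320.05; stream total = 1440.4 tonne/day.
After stage 2: water left = (1−0.336)×320.05 = 212.51; final concentrate = 1332.9 tonne/day.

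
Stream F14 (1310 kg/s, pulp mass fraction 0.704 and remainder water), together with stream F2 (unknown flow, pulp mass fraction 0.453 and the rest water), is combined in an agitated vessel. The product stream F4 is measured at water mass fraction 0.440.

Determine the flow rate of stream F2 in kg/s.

Let F2 be the unknown flow. Total out = 1310 + F2.
water balance: 387.76 + 0.547·F2 = 0.440·(1310 + F2)
(0.547 − 0.440)·F2 = 0.440×1310 − 387.76 = 188.64
F2 = 188.64 / 0.107 = 1763 kg/s

1763 kg/s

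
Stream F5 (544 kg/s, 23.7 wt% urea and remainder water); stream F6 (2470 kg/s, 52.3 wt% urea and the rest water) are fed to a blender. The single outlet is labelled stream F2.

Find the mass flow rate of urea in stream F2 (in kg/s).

1421 kg/s

urea out = urea in = 544×0.237 + 2470×0.523 = 1420.7 kg/s.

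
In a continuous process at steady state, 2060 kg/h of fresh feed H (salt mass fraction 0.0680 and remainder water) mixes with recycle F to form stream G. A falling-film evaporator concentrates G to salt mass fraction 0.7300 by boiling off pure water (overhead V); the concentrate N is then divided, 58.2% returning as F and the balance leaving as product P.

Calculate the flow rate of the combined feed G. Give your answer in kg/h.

Overall salt balance (none leaves overhead): salt in fresh feed = salt in product, i.e. 2060×0.068 = (1−0.582)·N·0.730.
N = 140.08/(0.730×0.418) = 459.07 kg/h.
Recycle F = 0.582×459.07 = 267.18 kg/h.
Combined feed G = 2060 + 267.18 = 2327.2 kg/h.

2327 kg/h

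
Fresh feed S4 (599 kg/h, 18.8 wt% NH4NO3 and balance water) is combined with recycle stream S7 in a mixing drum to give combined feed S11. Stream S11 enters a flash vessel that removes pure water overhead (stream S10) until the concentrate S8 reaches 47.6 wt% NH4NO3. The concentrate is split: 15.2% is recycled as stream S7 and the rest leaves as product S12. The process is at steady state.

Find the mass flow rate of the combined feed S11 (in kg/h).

641.4 kg/h

Overall NH4NO3 balance (none leaves overhead): NH4NO3 in fresh feed = NH4NO3 in product, i.e. 599×0.188 = (1−0.152)·S8·0.476.
S8 = 112.61/(0.476×0.848) = 278.99 kg/h.
Recycle S7 = 0.152×278.99 = 42.406 kg/h.
Combined feed S11 = 599 + 42.406 = 641.41 kg/h.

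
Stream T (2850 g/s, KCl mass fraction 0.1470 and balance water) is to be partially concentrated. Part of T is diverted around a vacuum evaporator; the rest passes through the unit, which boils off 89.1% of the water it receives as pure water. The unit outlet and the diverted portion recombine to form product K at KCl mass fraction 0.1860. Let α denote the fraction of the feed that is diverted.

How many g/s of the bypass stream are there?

All 2850×0.147 = 418.95 g/s of KCl reaches K, so K = 418.95/0.186 = 2252.4 g/s and vapour = 597.58 g/s.
The evaporator receives (1−α)·2850 of feed at 0.853 water and removes 0.891 of that water:
0.891×0.853×(1−α)×2850 = 597.58
(1−α) = 597.58/2166.1 = 0.2759;  α = 0.7241.
Bypass flow = 0.7241×2850 = 2063.7 g/s.

2064 g/s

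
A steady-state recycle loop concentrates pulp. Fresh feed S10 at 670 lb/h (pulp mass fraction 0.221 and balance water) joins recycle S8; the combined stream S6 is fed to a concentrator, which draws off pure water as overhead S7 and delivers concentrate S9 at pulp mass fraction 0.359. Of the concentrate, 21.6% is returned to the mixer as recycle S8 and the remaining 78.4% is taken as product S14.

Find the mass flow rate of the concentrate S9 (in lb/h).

Overall pulp balance (none leaves overhead): pulp in fresh feed = pulp in product, i.e. 670×0.221 = (1−0.216)·S9·0.359.
S9 = 148.07/(0.359×0.784) = 526.09 lb/h.

526.1 lb/h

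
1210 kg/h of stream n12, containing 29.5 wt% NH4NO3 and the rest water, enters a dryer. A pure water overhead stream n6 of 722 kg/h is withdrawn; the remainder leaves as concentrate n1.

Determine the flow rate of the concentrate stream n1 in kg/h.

488 kg/h

Concentrate = 1210 − 722 = 488 kg/h.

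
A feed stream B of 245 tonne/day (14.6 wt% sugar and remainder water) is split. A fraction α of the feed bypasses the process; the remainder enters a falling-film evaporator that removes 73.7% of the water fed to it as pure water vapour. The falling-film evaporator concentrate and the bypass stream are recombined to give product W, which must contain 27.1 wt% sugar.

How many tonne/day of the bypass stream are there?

65.45 tonne/day

All 245×0.146 = 35.77 tonne/day of sugar reaches W, so W = 35.77/0.271 = 131.99 tonne/day and vapour = 113.01 tonne/day.
The evaporator receives (1−α)·245 of feed at 0.854 water and removes 0.737 of that water:
0.737×0.854×(1−α)×245 = 113.01
(1−α) = 113.01/154.2 = 0.7329;  α = 0.2671.
Bypass flow = 0.2671×245 = 65.452 tonne/day.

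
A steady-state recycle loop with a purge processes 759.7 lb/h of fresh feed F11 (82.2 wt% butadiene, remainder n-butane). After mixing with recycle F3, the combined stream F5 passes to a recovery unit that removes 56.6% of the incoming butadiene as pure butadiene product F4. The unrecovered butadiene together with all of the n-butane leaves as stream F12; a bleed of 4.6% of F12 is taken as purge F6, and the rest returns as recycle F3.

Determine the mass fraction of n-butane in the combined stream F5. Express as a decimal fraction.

0.734

n-butane enters only via F11 and leaves only via the purge: 759.7×0.178 = 0.046×(n-butane in F12), and the recovery unit passes all n-butane, so n-butane in F5 = n-butane in F12 = 2939.7 lb/h.
butadiene in F5: m_A = 759.7×0.822 + (1−0.046)·(1−0.566)·m_A, so m_A = 624.47/0.5860 = 1065.7 lb/h.
F5 = 1065.7 + 2939.7 = 4005.4 lb/h.
n-butane fraction in F5 = 2939.7/4005.4 = 0.734.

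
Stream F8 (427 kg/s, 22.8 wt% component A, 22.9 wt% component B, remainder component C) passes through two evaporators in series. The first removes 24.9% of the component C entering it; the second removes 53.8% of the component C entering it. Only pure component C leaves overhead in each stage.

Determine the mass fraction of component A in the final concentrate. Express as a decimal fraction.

0.353

component C in feed = 427×0.543 = 231.86 kg/s.
After stage 1: component C left = (1−0.249)×231.86 = 174.13; stream total = 369.27 kg/s.
After stage 2: component C left = (1−0.538)×174.13 = 80.447; final concentrate = 275.59 kg/s.
component A fraction = 97.356/275.59 = 0.353.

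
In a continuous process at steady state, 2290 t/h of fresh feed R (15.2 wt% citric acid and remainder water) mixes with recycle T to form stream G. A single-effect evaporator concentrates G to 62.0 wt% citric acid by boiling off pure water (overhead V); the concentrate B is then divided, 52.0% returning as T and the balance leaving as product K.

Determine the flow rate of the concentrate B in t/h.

1170 t/h

Overall citric acid balance (none leaves overhead): citric acid in fresh feed = citric acid in product, i.e. 2290×0.152 = (1−0.520)·B·0.620.
B = 348.08/(0.620×0.480) = 1169.6 t/h.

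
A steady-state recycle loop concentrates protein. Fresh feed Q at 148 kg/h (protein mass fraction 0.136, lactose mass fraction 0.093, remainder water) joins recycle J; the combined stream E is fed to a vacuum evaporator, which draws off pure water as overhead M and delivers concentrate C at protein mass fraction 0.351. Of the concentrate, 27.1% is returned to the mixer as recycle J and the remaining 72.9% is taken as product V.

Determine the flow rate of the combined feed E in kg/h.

169.3 kg/h

Overall protein balance (none leaves overhead): protein in fresh feed = protein in product, i.e. 148×0.136 = (1−0.271)·C·0.351.
C = 20.128/(0.351×0.729) = 78.662 kg/h.
Recycle J = 0.271×78.662 = 21.317 kg/h.
Combined feed E = 148 + 21.317 = 169.32 kg/h.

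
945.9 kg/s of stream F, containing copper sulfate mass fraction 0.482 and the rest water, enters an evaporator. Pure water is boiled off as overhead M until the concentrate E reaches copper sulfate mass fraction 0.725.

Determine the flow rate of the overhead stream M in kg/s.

317 kg/s

copper sulfate is conserved: 945.9×0.482 = 455.92 kg/s all reports to the concentrate.
Concentrate = 455.92/(target fraction) = 628.86 kg/s.
Overhead = 945.9 − 628.86 = 317.04 kg/s.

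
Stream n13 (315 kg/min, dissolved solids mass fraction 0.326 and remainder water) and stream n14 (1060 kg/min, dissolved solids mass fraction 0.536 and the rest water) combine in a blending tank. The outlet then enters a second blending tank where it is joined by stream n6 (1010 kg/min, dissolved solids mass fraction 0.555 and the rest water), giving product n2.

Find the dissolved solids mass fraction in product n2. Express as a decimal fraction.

Overall, product flow = 2385 kg/min.
dissolved solids in = 315×0.326 + 1060×0.536 + 1010×0.555 = 1231.4 kg/min.
dissolved solids fraction in n2 = 0.516.

0.516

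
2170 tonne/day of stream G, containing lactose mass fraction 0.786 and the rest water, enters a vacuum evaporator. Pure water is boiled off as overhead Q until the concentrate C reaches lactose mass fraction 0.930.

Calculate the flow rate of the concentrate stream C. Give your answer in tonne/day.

1834 tonne/day

lactose is conserved: 2170×0.786 = 1705.6 tonne/day all reports to the concentrate.
Concentrate = 1705.6/(target fraction) = 1834 tonne/day.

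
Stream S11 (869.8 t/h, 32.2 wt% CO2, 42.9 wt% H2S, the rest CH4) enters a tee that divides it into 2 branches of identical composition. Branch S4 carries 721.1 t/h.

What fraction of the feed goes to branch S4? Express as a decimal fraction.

Fraction to S4 = 721.1/869.8 = 0.8290.

0.829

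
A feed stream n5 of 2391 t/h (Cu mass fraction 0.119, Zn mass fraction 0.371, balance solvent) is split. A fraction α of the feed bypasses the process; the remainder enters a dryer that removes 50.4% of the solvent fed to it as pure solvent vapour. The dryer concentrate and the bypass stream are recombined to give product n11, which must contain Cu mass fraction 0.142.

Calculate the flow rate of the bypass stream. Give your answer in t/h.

All 2391×0.119 = 284.53 t/h of Cu reaches n11, so n11 = 284.53/0.142 = 2003.7 t/h and vapour = 387.27 t/h.
The evaporator receives (1−α)·2391 of feed at 0.510 solvent and removes 0.504 of that solvent:
0.504×0.510×(1−α)×2391 = 387.27
(1−α) = 387.27/614.58 = 0.6301;  α = 0.3699.
Bypass flow = 0.3699×2391 = 884.33 t/h.

884.3 t/h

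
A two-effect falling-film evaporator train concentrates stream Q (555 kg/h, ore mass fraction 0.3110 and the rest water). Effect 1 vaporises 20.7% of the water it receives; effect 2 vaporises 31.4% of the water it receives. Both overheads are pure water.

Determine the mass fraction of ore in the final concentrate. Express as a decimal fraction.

0.4535

water in feed = 555×0.689 = 382.39 kg/h.
After stage 1: water left = (1−0.207)×382.39 = 303.24; stream total = 475.84 kg/h.
After stage 2: water left = (1−0.314)×303.24 = 208.02; final concentrate = 380.63 kg/h.
ore fraction = 172.6/380.63 = 0.4535.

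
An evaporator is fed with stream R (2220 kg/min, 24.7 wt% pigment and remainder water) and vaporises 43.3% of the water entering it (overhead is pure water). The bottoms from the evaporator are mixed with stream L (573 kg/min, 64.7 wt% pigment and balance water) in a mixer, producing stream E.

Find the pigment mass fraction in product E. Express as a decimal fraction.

Vapour removed = 0.433×0.753×2220 = 723.83 kg/min; concentrate = 1496.2 kg/min.
pigment reaching the mixer = 548.34 (from concentrate) + 573×0.647 = 919.07 kg/min.
Product flow = 1496.2 + 573 = 2069.2 kg/min; pigment fraction = 0.444.

0.444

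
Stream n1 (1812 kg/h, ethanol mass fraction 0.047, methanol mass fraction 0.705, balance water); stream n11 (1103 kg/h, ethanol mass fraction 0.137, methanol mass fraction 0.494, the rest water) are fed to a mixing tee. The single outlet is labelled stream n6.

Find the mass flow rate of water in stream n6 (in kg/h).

water out = water in = 1812×0.248 + 1103×0.369 = 856.38 kg/h.

856.4 kg/h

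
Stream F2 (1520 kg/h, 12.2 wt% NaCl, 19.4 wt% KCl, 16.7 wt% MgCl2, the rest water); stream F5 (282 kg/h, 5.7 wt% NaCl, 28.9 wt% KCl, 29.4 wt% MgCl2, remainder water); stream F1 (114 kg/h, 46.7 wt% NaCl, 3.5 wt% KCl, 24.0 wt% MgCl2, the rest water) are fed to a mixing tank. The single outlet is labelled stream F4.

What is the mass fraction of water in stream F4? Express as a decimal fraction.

Total flow out = 1520 + 282 + 114 = 1916 kg/h.
water in = 1520×0.517 + 282×0.360 + 114×0.258 = 916.77 kg/h.
water mass fraction in F4 = 916.77/1916 = 0.478.

0.478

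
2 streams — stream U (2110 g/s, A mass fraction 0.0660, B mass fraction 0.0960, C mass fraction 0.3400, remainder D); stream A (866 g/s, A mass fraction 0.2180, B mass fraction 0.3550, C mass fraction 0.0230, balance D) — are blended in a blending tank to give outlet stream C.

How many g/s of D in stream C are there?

D out = D in = 2110×0.498 + 866×0.404 = 1400.6 g/s.

1401 g/s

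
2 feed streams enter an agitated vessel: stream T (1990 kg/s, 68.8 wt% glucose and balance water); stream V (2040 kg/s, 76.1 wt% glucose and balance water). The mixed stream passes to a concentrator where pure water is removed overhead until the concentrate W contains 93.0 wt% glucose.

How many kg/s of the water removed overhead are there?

glucose entering = 1990×0.688 + 2040×0.761 = 2921.6 kg/s.
All glucose reports to W, so W = 2921.6/0.930 = 3141.5 kg/s.
Total feed = 4030 kg/s; overhead = 4030 − 3141.5 = 888.54 kg/s.

888.5 kg/s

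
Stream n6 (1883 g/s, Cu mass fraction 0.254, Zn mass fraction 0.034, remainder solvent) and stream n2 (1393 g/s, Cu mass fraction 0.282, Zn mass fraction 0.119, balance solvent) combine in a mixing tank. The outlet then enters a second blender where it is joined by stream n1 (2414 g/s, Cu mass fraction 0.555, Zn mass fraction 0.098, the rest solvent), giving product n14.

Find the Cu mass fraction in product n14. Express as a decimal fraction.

Overall, product flow = 5690 g/s.
Cu in = 1883×0.254 + 1393×0.282 + 2414×0.555 = 2210.9 g/s.
Cu fraction in n14 = 0.389.

0.389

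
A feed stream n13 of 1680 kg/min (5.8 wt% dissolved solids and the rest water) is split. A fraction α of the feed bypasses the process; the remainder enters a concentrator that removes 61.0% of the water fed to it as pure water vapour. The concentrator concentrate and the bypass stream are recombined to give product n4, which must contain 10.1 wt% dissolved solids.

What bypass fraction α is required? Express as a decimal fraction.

All 1680×0.058 = 97.44 kg/min of dissolved solids reaches n4, so n4 = 97.44/0.101 = 964.75 kg/min and vapour = 715.25 kg/min.
The evaporator receives (1−α)·1680 of feed at 0.942 water and removes 0.610 of that water:
0.610×0.942×(1−α)×1680 = 715.25
(1−α) = 715.25/965.36 = 0.7409;  α = 0.2591.

0.259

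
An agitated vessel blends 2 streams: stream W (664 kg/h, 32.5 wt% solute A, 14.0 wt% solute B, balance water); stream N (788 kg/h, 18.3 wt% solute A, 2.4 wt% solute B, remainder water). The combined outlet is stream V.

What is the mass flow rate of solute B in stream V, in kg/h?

solute B out = solute B in = 664×0.140 + 788×0.024 = 111.87 kg/h.

111.9 kg/h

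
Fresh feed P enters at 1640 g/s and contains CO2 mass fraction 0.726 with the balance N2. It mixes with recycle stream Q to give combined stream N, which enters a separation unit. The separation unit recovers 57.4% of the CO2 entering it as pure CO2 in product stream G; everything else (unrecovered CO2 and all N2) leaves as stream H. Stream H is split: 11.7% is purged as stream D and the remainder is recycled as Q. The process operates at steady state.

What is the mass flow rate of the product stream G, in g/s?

1096 g/s

CO2 in N: m_A = 1640×0.726 + (1−0.117)·(1−0.574)·m_A, so m_A = 1190.6/0.6238 = 1908.6 g/s.
Product G = 0.574×1908.6 = 1095.5 g/s.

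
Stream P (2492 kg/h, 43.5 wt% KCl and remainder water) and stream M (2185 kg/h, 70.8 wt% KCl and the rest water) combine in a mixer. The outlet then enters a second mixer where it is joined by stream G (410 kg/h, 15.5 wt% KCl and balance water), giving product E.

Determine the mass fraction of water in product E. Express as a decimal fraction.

Overall, product flow = 5087 kg/h.
water in = 2492×0.565 + 2185×0.292 + 410×0.845 = 2392.4 kg/h.
water fraction in E = 0.470.

0.470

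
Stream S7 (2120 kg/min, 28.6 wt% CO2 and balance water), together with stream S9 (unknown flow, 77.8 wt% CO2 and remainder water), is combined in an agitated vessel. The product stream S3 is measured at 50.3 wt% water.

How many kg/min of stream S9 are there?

Let S9 be the unknown flow. Total out = 2120 + S9.
water balance: 1513.7 + 0.222·S9 = 0.503·(2120 + S9)
(0.222 − 0.503)·S9 = 0.503×2120 − 1513.7 = -447.32
S9 = -447.32 / -0.281 = 1591.9 kg/min

1592 kg/min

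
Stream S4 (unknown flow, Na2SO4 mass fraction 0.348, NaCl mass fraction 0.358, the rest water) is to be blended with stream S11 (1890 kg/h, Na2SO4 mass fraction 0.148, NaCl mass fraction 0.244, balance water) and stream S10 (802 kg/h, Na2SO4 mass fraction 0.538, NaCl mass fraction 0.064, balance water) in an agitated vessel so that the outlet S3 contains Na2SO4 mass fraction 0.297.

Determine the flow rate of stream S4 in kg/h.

Let S4 be the unknown flow. Total out = 2692 + S4.
Na2SO4 balance: 711.2 + 0.348·S4 = 0.297·(2692 + S4)
(0.348 − 0.297)·S4 = 0.297×2692 − 711.2 = 88.328
S4 = 88.328 / 0.051 = 1731.9 kg/h

1732 kg/h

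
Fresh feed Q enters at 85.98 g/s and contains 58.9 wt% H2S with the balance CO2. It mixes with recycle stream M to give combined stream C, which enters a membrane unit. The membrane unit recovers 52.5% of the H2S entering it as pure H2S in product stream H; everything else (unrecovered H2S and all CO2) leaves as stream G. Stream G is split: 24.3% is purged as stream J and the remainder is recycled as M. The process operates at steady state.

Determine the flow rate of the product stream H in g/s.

41.51 g/s

H2S in C: m_A = 85.98×0.589 + (1−0.243)·(1−0.525)·m_A, so m_A = 50.642/0.6404 = 79.076 g/s.
Product H = 0.525×79.076 = 41.515 g/s.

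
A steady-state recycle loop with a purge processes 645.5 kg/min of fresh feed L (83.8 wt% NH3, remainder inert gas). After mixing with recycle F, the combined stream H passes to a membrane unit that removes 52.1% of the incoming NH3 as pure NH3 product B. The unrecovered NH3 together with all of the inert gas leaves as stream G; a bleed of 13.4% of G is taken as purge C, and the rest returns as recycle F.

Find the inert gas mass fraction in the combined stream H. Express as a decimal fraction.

0.458

inert gas enters only via L and leaves only via the purge: 645.5×0.162 = 0.134×(inert gas in G), and the membrane unit passes all inert gas, so inert gas in H = inert gas in G = 780.38 kg/min.
NH3 in H: m_A = 645.5×0.838 + (1−0.134)·(1−0.521)·m_A, so m_A = 540.93/0.5852 = 924.37 kg/min.
H = 924.37 + 780.38 = 1704.8 kg/min.
inert gas fraction in H = 780.38/1704.8 = 0.458.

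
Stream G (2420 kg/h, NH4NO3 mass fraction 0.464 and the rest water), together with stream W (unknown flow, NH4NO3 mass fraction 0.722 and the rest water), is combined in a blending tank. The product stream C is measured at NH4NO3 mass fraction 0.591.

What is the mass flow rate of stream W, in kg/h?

Let W be the unknown flow. Total out = 2420 + W.
NH4NO3 balance: 1122.9 + 0.722·W = 0.591·(2420 + W)
(0.722 − 0.591)·W = 0.591×2420 − 1122.9 = 307.34
W = 307.34 / 0.131 = 2346.1 kg/h

2346 kg/h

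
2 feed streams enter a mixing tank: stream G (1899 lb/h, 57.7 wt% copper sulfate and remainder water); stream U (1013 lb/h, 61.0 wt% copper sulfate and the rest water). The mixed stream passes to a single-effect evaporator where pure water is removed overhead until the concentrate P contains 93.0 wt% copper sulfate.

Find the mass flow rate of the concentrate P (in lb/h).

copper sulfate entering = 1899×0.577 + 1013×0.610 = 1713.7 lb/h.
All copper sulfate reports to P, so P = 1713.7/0.930 = 1842.6 lb/h.

1843 lb/h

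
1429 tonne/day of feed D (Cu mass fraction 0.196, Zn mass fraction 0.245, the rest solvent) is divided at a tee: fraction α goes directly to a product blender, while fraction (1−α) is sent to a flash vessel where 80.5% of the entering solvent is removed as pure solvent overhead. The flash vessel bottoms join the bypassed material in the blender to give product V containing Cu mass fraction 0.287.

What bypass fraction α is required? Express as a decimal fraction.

All 1429×0.196 = 280.08 tonne/day of Cu reaches V, so V = 280.08/0.287 = 975.9 tonne/day and vapour = 453.1 tonne/day.
The evaporator receives (1−α)·1429 of feed at 0.559 solvent and removes 0.805 of that solvent:
0.805×0.559×(1−α)×1429 = 453.1
(1−α) = 453.1/643.04 = 0.7046;  α = 0.2954.

0.295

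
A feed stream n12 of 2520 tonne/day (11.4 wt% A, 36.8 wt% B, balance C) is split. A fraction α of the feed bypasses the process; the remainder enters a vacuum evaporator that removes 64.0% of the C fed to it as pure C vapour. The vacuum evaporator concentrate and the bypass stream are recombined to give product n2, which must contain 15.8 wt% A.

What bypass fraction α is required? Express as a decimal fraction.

All 2520×0.114 = 287.28 tonne/day of A reaches n2, so n2 = 287.28/0.158 = 1818.2 tonne/day and vapour = 701.77 tonne/day.
The evaporator receives (1−α)·2520 of feed at 0.518 C and removes 0.640 of that C:
0.640×0.518×(1−α)×2520 = 701.77
(1−α) = 701.77/835.43 = 0.8400;  α = 0.1600.

0.160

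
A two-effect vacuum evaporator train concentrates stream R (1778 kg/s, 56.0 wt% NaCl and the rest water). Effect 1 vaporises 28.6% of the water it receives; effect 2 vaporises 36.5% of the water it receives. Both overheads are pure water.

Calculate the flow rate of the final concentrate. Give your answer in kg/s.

water in feed = 1778×0.440 = 782.32 kg/s.
After stage 1: water left = (1−0.286)×782.32 = 558.58; stream total = 1554.3 kg/s.
After stage 2: water left = (1−0.365)×558.58 = 354.7; final concentrate = 1350.4 kg/s.

1350 kg/s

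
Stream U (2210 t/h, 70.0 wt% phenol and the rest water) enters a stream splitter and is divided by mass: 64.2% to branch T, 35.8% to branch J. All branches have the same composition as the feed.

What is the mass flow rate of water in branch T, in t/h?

425.6 t/h

Branch T total = 0.642×2210 = 1418.8 t/h.
water in T = 0.300×1418.8 = 425.65 t/h.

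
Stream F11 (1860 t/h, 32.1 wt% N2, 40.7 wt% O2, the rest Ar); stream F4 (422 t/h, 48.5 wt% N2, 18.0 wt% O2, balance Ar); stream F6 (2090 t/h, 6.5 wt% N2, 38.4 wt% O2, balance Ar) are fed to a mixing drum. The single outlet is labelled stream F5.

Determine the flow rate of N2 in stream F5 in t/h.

N2 out = N2 in = 1860×0.321 + 422×0.485 + 2090×0.065 = 937.58 t/h.

937.6 t/h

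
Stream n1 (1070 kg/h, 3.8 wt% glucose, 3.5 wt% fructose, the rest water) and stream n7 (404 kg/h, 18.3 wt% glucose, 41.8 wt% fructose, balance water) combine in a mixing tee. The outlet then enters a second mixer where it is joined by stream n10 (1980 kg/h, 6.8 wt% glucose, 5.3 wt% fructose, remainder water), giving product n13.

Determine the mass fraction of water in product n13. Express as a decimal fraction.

0.838

Overall, product flow = 3454 kg/h.
water in = 1070×0.927 + 404×0.399 + 1980×0.879 = 2893.5 kg/h.
water fraction in n13 = 0.838.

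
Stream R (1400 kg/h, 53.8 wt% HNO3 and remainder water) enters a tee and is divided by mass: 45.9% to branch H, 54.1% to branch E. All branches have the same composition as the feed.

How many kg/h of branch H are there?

Branch H flow = 0.459×1400 = 642.6 kg/h.

642.6 kg/h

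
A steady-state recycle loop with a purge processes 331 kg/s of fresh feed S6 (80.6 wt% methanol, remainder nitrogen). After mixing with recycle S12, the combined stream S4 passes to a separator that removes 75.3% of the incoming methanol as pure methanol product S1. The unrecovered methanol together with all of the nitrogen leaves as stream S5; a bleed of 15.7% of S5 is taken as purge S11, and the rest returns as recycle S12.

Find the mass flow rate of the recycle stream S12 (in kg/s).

nitrogen enters only via S6 and leaves only via the purge: 331×0.194 = 0.157×(nitrogen in S5), and the separator passes all nitrogen, so nitrogen in S4 = nitrogen in S5 = 409.01 kg/s.
methanol in S4: m_A = 331×0.806 + (1−0.157)·(1−0.753)·m_A, so m_A = 266.79/0.7918 = 336.95 kg/s.
S5 = (1−0.753)×336.95 + 409.01 = 492.23 kg/s.
Recycle S12 = (1−0.157)×492.23 = 414.95 kg/s.

415 kg/s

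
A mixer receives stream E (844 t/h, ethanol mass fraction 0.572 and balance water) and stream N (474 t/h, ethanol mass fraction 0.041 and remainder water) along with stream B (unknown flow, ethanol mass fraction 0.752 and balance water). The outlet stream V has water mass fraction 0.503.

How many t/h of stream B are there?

599.4 t/h

Let B be the unknown flow. Total out = 1318 + B.
water balance: 815.8 + 0.248·B = 0.503·(1318 + B)
(0.248 − 0.503)·B = 0.503×1318 − 815.8 = -152.84
B = -152.84 / -0.255 = 599.39 t/h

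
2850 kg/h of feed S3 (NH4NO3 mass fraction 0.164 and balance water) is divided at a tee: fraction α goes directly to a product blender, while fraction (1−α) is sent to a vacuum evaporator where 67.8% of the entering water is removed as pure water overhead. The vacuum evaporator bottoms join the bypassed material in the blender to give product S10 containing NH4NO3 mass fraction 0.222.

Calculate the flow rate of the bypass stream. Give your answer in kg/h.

1536 kg/h

All 2850×0.164 = 467.4 kg/h of NH4NO3 reaches S10, so S10 = 467.4/0.222 = 2105.4 kg/h and vapour = 744.59 kg/h.
The evaporator receives (1−α)·2850 of feed at 0.836 water and removes 0.678 of that water:
0.678×0.836×(1−α)×2850 = 744.59
(1−α) = 744.59/1615.4 = 0.4609;  α = 0.5391.
Bypass flow = 0.5391×2850 = 1536.3 kg/h.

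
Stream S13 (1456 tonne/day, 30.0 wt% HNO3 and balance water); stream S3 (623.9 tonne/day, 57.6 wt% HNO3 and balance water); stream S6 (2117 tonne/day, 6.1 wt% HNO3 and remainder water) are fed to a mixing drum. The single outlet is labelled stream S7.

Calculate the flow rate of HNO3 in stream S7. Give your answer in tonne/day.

925.3 tonne/day

HNO3 out = HNO3 in = 1456×0.300 + 623.9×0.576 + 2117×0.061 = 925.3 tonne/day.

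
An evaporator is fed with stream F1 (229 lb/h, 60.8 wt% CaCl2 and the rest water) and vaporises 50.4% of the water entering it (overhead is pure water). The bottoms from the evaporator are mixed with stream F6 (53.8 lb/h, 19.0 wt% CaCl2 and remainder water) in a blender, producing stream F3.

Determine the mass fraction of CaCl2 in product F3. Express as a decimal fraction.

0.629

Vapour removed = 0.504×0.392×229 = 45.243 lb/h; concentrate = 183.76 lb/h.
CaCl2 reaching the mixer = 139.23 (from concentrate) + 53.8×0.190 = 149.45 lb/h.
Product flow = 183.76 + 53.8 = 237.56 lb/h; CaCl2 fraction = 0.629.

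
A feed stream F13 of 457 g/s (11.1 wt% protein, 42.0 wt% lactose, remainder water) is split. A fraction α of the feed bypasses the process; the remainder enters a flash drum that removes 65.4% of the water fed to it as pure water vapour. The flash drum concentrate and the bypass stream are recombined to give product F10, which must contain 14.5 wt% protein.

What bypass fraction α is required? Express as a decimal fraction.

All 457×0.111 = 50.727 g/s of protein reaches F10, so F10 = 50.727/0.145 = 349.84 g/s and vapour = 107.16 g/s.
The evaporator receives (1−α)·457 of feed at 0.469 water and removes 0.654 of that water:
0.654×0.469×(1−α)×457 = 107.16
(1−α) = 107.16/140.17 = 0.7645;  α = 0.2355.

0.236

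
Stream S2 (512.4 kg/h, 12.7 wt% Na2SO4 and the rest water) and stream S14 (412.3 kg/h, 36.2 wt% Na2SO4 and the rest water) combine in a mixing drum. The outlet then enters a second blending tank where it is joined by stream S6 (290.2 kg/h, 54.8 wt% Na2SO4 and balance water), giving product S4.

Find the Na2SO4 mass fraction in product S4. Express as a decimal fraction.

Overall, product flow = 1214.9 kg/h.
Na2SO4 in = 512.4×0.127 + 412.3×0.362 + 290.2×0.548 = 373.36 kg/h.
Na2SO4 fraction in S4 = 0.307.

0.307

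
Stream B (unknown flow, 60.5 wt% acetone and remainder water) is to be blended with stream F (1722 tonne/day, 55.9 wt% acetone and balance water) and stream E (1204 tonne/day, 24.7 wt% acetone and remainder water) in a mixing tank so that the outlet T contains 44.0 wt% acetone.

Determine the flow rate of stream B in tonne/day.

Let B be the unknown flow. Total out = 2926 + B.
acetone balance: 1260 + 0.605·B = 0.440·(2926 + B)
(0.605 − 0.440)·B = 0.440×2926 − 1260 = 27.454
B = 27.454 / 0.165 = 166.39 tonne/day

166.4 tonne/day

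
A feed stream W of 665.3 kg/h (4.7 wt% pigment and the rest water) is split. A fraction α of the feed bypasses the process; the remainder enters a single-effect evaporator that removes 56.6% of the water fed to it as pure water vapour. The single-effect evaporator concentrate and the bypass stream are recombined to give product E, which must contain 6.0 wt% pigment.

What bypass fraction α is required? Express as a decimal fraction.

0.598

All 665.3×0.047 = 31.269 kg/h of pigment reaches E, so E = 31.269/0.060 = 521.15 kg/h and vapour = 144.15 kg/h.
The evaporator receives (1−α)·665.3 of feed at 0.953 water and removes 0.566 of that water:
0.566×0.953×(1−α)×665.3 = 144.15
(1−α) = 144.15/358.86 = 0.4017;  α = 0.5983.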